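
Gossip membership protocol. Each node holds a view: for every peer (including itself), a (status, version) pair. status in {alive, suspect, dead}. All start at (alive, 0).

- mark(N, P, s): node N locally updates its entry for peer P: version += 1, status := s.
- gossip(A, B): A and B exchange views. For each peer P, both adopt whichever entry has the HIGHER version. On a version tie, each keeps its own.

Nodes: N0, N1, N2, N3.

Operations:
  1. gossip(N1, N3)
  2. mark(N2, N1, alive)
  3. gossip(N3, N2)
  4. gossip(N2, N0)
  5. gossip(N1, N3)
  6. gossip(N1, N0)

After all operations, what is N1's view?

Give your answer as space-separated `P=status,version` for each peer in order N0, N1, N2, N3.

Op 1: gossip N1<->N3 -> N1.N0=(alive,v0) N1.N1=(alive,v0) N1.N2=(alive,v0) N1.N3=(alive,v0) | N3.N0=(alive,v0) N3.N1=(alive,v0) N3.N2=(alive,v0) N3.N3=(alive,v0)
Op 2: N2 marks N1=alive -> (alive,v1)
Op 3: gossip N3<->N2 -> N3.N0=(alive,v0) N3.N1=(alive,v1) N3.N2=(alive,v0) N3.N3=(alive,v0) | N2.N0=(alive,v0) N2.N1=(alive,v1) N2.N2=(alive,v0) N2.N3=(alive,v0)
Op 4: gossip N2<->N0 -> N2.N0=(alive,v0) N2.N1=(alive,v1) N2.N2=(alive,v0) N2.N3=(alive,v0) | N0.N0=(alive,v0) N0.N1=(alive,v1) N0.N2=(alive,v0) N0.N3=(alive,v0)
Op 5: gossip N1<->N3 -> N1.N0=(alive,v0) N1.N1=(alive,v1) N1.N2=(alive,v0) N1.N3=(alive,v0) | N3.N0=(alive,v0) N3.N1=(alive,v1) N3.N2=(alive,v0) N3.N3=(alive,v0)
Op 6: gossip N1<->N0 -> N1.N0=(alive,v0) N1.N1=(alive,v1) N1.N2=(alive,v0) N1.N3=(alive,v0) | N0.N0=(alive,v0) N0.N1=(alive,v1) N0.N2=(alive,v0) N0.N3=(alive,v0)

Answer: N0=alive,0 N1=alive,1 N2=alive,0 N3=alive,0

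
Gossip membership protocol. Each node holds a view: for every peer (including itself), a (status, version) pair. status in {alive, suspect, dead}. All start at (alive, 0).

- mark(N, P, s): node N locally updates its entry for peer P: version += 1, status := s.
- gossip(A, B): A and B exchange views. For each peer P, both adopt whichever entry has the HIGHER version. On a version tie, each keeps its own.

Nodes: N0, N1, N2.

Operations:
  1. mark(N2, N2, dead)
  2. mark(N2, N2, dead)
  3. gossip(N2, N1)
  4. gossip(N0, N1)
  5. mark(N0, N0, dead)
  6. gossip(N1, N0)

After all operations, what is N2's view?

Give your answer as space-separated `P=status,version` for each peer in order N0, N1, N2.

Op 1: N2 marks N2=dead -> (dead,v1)
Op 2: N2 marks N2=dead -> (dead,v2)
Op 3: gossip N2<->N1 -> N2.N0=(alive,v0) N2.N1=(alive,v0) N2.N2=(dead,v2) | N1.N0=(alive,v0) N1.N1=(alive,v0) N1.N2=(dead,v2)
Op 4: gossip N0<->N1 -> N0.N0=(alive,v0) N0.N1=(alive,v0) N0.N2=(dead,v2) | N1.N0=(alive,v0) N1.N1=(alive,v0) N1.N2=(dead,v2)
Op 5: N0 marks N0=dead -> (dead,v1)
Op 6: gossip N1<->N0 -> N1.N0=(dead,v1) N1.N1=(alive,v0) N1.N2=(dead,v2) | N0.N0=(dead,v1) N0.N1=(alive,v0) N0.N2=(dead,v2)

Answer: N0=alive,0 N1=alive,0 N2=dead,2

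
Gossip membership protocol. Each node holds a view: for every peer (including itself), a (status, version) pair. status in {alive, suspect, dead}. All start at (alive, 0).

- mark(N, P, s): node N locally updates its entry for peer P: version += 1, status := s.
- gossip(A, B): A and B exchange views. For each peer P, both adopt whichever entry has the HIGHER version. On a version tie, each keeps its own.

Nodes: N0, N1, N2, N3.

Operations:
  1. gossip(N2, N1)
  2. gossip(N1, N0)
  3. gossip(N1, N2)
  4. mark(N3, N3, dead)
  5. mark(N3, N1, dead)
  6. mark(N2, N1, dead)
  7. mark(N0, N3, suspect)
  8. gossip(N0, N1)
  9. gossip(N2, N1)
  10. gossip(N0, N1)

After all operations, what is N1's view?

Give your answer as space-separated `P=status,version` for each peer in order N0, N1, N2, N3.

Answer: N0=alive,0 N1=dead,1 N2=alive,0 N3=suspect,1

Derivation:
Op 1: gossip N2<->N1 -> N2.N0=(alive,v0) N2.N1=(alive,v0) N2.N2=(alive,v0) N2.N3=(alive,v0) | N1.N0=(alive,v0) N1.N1=(alive,v0) N1.N2=(alive,v0) N1.N3=(alive,v0)
Op 2: gossip N1<->N0 -> N1.N0=(alive,v0) N1.N1=(alive,v0) N1.N2=(alive,v0) N1.N3=(alive,v0) | N0.N0=(alive,v0) N0.N1=(alive,v0) N0.N2=(alive,v0) N0.N3=(alive,v0)
Op 3: gossip N1<->N2 -> N1.N0=(alive,v0) N1.N1=(alive,v0) N1.N2=(alive,v0) N1.N3=(alive,v0) | N2.N0=(alive,v0) N2.N1=(alive,v0) N2.N2=(alive,v0) N2.N3=(alive,v0)
Op 4: N3 marks N3=dead -> (dead,v1)
Op 5: N3 marks N1=dead -> (dead,v1)
Op 6: N2 marks N1=dead -> (dead,v1)
Op 7: N0 marks N3=suspect -> (suspect,v1)
Op 8: gossip N0<->N1 -> N0.N0=(alive,v0) N0.N1=(alive,v0) N0.N2=(alive,v0) N0.N3=(suspect,v1) | N1.N0=(alive,v0) N1.N1=(alive,v0) N1.N2=(alive,v0) N1.N3=(suspect,v1)
Op 9: gossip N2<->N1 -> N2.N0=(alive,v0) N2.N1=(dead,v1) N2.N2=(alive,v0) N2.N3=(suspect,v1) | N1.N0=(alive,v0) N1.N1=(dead,v1) N1.N2=(alive,v0) N1.N3=(suspect,v1)
Op 10: gossip N0<->N1 -> N0.N0=(alive,v0) N0.N1=(dead,v1) N0.N2=(alive,v0) N0.N3=(suspect,v1) | N1.N0=(alive,v0) N1.N1=(dead,v1) N1.N2=(alive,v0) N1.N3=(suspect,v1)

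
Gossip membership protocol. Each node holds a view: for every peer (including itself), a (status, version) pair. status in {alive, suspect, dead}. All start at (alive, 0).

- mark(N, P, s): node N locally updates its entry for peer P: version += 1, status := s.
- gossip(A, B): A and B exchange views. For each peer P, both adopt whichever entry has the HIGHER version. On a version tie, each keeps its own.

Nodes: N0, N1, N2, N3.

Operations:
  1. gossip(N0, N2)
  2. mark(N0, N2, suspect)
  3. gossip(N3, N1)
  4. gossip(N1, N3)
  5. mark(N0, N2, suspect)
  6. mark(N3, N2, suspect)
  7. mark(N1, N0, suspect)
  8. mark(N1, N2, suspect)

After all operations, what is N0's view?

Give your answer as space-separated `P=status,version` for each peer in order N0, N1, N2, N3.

Answer: N0=alive,0 N1=alive,0 N2=suspect,2 N3=alive,0

Derivation:
Op 1: gossip N0<->N2 -> N0.N0=(alive,v0) N0.N1=(alive,v0) N0.N2=(alive,v0) N0.N3=(alive,v0) | N2.N0=(alive,v0) N2.N1=(alive,v0) N2.N2=(alive,v0) N2.N3=(alive,v0)
Op 2: N0 marks N2=suspect -> (suspect,v1)
Op 3: gossip N3<->N1 -> N3.N0=(alive,v0) N3.N1=(alive,v0) N3.N2=(alive,v0) N3.N3=(alive,v0) | N1.N0=(alive,v0) N1.N1=(alive,v0) N1.N2=(alive,v0) N1.N3=(alive,v0)
Op 4: gossip N1<->N3 -> N1.N0=(alive,v0) N1.N1=(alive,v0) N1.N2=(alive,v0) N1.N3=(alive,v0) | N3.N0=(alive,v0) N3.N1=(alive,v0) N3.N2=(alive,v0) N3.N3=(alive,v0)
Op 5: N0 marks N2=suspect -> (suspect,v2)
Op 6: N3 marks N2=suspect -> (suspect,v1)
Op 7: N1 marks N0=suspect -> (suspect,v1)
Op 8: N1 marks N2=suspect -> (suspect,v1)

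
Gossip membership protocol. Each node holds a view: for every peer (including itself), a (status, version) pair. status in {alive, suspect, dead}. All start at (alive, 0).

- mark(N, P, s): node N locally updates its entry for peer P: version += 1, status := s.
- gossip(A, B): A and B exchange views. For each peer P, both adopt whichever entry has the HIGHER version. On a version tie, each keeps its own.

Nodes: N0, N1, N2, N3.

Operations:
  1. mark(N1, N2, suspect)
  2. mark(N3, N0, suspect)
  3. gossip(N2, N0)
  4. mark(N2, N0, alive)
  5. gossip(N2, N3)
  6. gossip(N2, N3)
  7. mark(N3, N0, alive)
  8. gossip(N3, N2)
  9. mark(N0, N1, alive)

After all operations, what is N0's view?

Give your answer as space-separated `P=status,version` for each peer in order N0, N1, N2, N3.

Op 1: N1 marks N2=suspect -> (suspect,v1)
Op 2: N3 marks N0=suspect -> (suspect,v1)
Op 3: gossip N2<->N0 -> N2.N0=(alive,v0) N2.N1=(alive,v0) N2.N2=(alive,v0) N2.N3=(alive,v0) | N0.N0=(alive,v0) N0.N1=(alive,v0) N0.N2=(alive,v0) N0.N3=(alive,v0)
Op 4: N2 marks N0=alive -> (alive,v1)
Op 5: gossip N2<->N3 -> N2.N0=(alive,v1) N2.N1=(alive,v0) N2.N2=(alive,v0) N2.N3=(alive,v0) | N3.N0=(suspect,v1) N3.N1=(alive,v0) N3.N2=(alive,v0) N3.N3=(alive,v0)
Op 6: gossip N2<->N3 -> N2.N0=(alive,v1) N2.N1=(alive,v0) N2.N2=(alive,v0) N2.N3=(alive,v0) | N3.N0=(suspect,v1) N3.N1=(alive,v0) N3.N2=(alive,v0) N3.N3=(alive,v0)
Op 7: N3 marks N0=alive -> (alive,v2)
Op 8: gossip N3<->N2 -> N3.N0=(alive,v2) N3.N1=(alive,v0) N3.N2=(alive,v0) N3.N3=(alive,v0) | N2.N0=(alive,v2) N2.N1=(alive,v0) N2.N2=(alive,v0) N2.N3=(alive,v0)
Op 9: N0 marks N1=alive -> (alive,v1)

Answer: N0=alive,0 N1=alive,1 N2=alive,0 N3=alive,0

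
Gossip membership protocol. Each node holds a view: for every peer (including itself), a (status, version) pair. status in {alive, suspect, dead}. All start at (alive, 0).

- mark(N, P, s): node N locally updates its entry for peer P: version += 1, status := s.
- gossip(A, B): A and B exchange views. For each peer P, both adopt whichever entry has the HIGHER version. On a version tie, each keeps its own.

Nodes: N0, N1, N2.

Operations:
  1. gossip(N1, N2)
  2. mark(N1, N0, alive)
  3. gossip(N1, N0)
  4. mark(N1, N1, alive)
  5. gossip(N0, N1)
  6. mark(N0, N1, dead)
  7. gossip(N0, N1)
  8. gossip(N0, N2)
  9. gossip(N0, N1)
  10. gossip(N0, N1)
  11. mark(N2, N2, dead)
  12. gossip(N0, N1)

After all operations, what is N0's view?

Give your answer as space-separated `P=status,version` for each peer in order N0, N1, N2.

Answer: N0=alive,1 N1=dead,2 N2=alive,0

Derivation:
Op 1: gossip N1<->N2 -> N1.N0=(alive,v0) N1.N1=(alive,v0) N1.N2=(alive,v0) | N2.N0=(alive,v0) N2.N1=(alive,v0) N2.N2=(alive,v0)
Op 2: N1 marks N0=alive -> (alive,v1)
Op 3: gossip N1<->N0 -> N1.N0=(alive,v1) N1.N1=(alive,v0) N1.N2=(alive,v0) | N0.N0=(alive,v1) N0.N1=(alive,v0) N0.N2=(alive,v0)
Op 4: N1 marks N1=alive -> (alive,v1)
Op 5: gossip N0<->N1 -> N0.N0=(alive,v1) N0.N1=(alive,v1) N0.N2=(alive,v0) | N1.N0=(alive,v1) N1.N1=(alive,v1) N1.N2=(alive,v0)
Op 6: N0 marks N1=dead -> (dead,v2)
Op 7: gossip N0<->N1 -> N0.N0=(alive,v1) N0.N1=(dead,v2) N0.N2=(alive,v0) | N1.N0=(alive,v1) N1.N1=(dead,v2) N1.N2=(alive,v0)
Op 8: gossip N0<->N2 -> N0.N0=(alive,v1) N0.N1=(dead,v2) N0.N2=(alive,v0) | N2.N0=(alive,v1) N2.N1=(dead,v2) N2.N2=(alive,v0)
Op 9: gossip N0<->N1 -> N0.N0=(alive,v1) N0.N1=(dead,v2) N0.N2=(alive,v0) | N1.N0=(alive,v1) N1.N1=(dead,v2) N1.N2=(alive,v0)
Op 10: gossip N0<->N1 -> N0.N0=(alive,v1) N0.N1=(dead,v2) N0.N2=(alive,v0) | N1.N0=(alive,v1) N1.N1=(dead,v2) N1.N2=(alive,v0)
Op 11: N2 marks N2=dead -> (dead,v1)
Op 12: gossip N0<->N1 -> N0.N0=(alive,v1) N0.N1=(dead,v2) N0.N2=(alive,v0) | N1.N0=(alive,v1) N1.N1=(dead,v2) N1.N2=(alive,v0)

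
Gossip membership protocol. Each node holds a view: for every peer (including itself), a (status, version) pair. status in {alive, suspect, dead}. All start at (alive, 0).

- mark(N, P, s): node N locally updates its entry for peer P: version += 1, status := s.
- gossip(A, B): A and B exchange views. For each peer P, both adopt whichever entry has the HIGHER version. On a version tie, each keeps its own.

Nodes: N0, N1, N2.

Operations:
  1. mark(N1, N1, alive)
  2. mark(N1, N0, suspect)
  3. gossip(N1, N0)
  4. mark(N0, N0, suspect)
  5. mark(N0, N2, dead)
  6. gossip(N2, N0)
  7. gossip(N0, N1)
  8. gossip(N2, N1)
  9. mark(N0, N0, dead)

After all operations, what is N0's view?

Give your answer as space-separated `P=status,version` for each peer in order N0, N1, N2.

Op 1: N1 marks N1=alive -> (alive,v1)
Op 2: N1 marks N0=suspect -> (suspect,v1)
Op 3: gossip N1<->N0 -> N1.N0=(suspect,v1) N1.N1=(alive,v1) N1.N2=(alive,v0) | N0.N0=(suspect,v1) N0.N1=(alive,v1) N0.N2=(alive,v0)
Op 4: N0 marks N0=suspect -> (suspect,v2)
Op 5: N0 marks N2=dead -> (dead,v1)
Op 6: gossip N2<->N0 -> N2.N0=(suspect,v2) N2.N1=(alive,v1) N2.N2=(dead,v1) | N0.N0=(suspect,v2) N0.N1=(alive,v1) N0.N2=(dead,v1)
Op 7: gossip N0<->N1 -> N0.N0=(suspect,v2) N0.N1=(alive,v1) N0.N2=(dead,v1) | N1.N0=(suspect,v2) N1.N1=(alive,v1) N1.N2=(dead,v1)
Op 8: gossip N2<->N1 -> N2.N0=(suspect,v2) N2.N1=(alive,v1) N2.N2=(dead,v1) | N1.N0=(suspect,v2) N1.N1=(alive,v1) N1.N2=(dead,v1)
Op 9: N0 marks N0=dead -> (dead,v3)

Answer: N0=dead,3 N1=alive,1 N2=dead,1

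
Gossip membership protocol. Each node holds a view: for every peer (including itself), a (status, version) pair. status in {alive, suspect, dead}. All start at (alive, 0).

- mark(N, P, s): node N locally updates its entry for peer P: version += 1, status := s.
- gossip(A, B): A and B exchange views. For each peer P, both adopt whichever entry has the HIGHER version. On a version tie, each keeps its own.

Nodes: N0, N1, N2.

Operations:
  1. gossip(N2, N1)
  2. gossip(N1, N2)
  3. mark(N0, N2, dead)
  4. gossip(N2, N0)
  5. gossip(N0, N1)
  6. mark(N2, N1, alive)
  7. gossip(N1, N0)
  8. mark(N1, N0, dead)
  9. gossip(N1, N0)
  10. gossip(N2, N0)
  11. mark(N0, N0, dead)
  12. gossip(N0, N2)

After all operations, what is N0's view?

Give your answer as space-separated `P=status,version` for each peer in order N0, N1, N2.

Answer: N0=dead,2 N1=alive,1 N2=dead,1

Derivation:
Op 1: gossip N2<->N1 -> N2.N0=(alive,v0) N2.N1=(alive,v0) N2.N2=(alive,v0) | N1.N0=(alive,v0) N1.N1=(alive,v0) N1.N2=(alive,v0)
Op 2: gossip N1<->N2 -> N1.N0=(alive,v0) N1.N1=(alive,v0) N1.N2=(alive,v0) | N2.N0=(alive,v0) N2.N1=(alive,v0) N2.N2=(alive,v0)
Op 3: N0 marks N2=dead -> (dead,v1)
Op 4: gossip N2<->N0 -> N2.N0=(alive,v0) N2.N1=(alive,v0) N2.N2=(dead,v1) | N0.N0=(alive,v0) N0.N1=(alive,v0) N0.N2=(dead,v1)
Op 5: gossip N0<->N1 -> N0.N0=(alive,v0) N0.N1=(alive,v0) N0.N2=(dead,v1) | N1.N0=(alive,v0) N1.N1=(alive,v0) N1.N2=(dead,v1)
Op 6: N2 marks N1=alive -> (alive,v1)
Op 7: gossip N1<->N0 -> N1.N0=(alive,v0) N1.N1=(alive,v0) N1.N2=(dead,v1) | N0.N0=(alive,v0) N0.N1=(alive,v0) N0.N2=(dead,v1)
Op 8: N1 marks N0=dead -> (dead,v1)
Op 9: gossip N1<->N0 -> N1.N0=(dead,v1) N1.N1=(alive,v0) N1.N2=(dead,v1) | N0.N0=(dead,v1) N0.N1=(alive,v0) N0.N2=(dead,v1)
Op 10: gossip N2<->N0 -> N2.N0=(dead,v1) N2.N1=(alive,v1) N2.N2=(dead,v1) | N0.N0=(dead,v1) N0.N1=(alive,v1) N0.N2=(dead,v1)
Op 11: N0 marks N0=dead -> (dead,v2)
Op 12: gossip N0<->N2 -> N0.N0=(dead,v2) N0.N1=(alive,v1) N0.N2=(dead,v1) | N2.N0=(dead,v2) N2.N1=(alive,v1) N2.N2=(dead,v1)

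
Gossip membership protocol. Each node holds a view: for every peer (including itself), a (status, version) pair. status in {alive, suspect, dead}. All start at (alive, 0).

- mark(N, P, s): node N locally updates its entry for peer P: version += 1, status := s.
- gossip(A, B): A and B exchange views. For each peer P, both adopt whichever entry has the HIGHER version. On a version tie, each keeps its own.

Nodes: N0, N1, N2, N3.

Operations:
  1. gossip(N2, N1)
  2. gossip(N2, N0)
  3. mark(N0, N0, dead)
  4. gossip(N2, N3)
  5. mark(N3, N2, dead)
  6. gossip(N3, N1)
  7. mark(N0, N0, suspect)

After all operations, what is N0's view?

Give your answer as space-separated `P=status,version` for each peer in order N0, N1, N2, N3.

Op 1: gossip N2<->N1 -> N2.N0=(alive,v0) N2.N1=(alive,v0) N2.N2=(alive,v0) N2.N3=(alive,v0) | N1.N0=(alive,v0) N1.N1=(alive,v0) N1.N2=(alive,v0) N1.N3=(alive,v0)
Op 2: gossip N2<->N0 -> N2.N0=(alive,v0) N2.N1=(alive,v0) N2.N2=(alive,v0) N2.N3=(alive,v0) | N0.N0=(alive,v0) N0.N1=(alive,v0) N0.N2=(alive,v0) N0.N3=(alive,v0)
Op 3: N0 marks N0=dead -> (dead,v1)
Op 4: gossip N2<->N3 -> N2.N0=(alive,v0) N2.N1=(alive,v0) N2.N2=(alive,v0) N2.N3=(alive,v0) | N3.N0=(alive,v0) N3.N1=(alive,v0) N3.N2=(alive,v0) N3.N3=(alive,v0)
Op 5: N3 marks N2=dead -> (dead,v1)
Op 6: gossip N3<->N1 -> N3.N0=(alive,v0) N3.N1=(alive,v0) N3.N2=(dead,v1) N3.N3=(alive,v0) | N1.N0=(alive,v0) N1.N1=(alive,v0) N1.N2=(dead,v1) N1.N3=(alive,v0)
Op 7: N0 marks N0=suspect -> (suspect,v2)

Answer: N0=suspect,2 N1=alive,0 N2=alive,0 N3=alive,0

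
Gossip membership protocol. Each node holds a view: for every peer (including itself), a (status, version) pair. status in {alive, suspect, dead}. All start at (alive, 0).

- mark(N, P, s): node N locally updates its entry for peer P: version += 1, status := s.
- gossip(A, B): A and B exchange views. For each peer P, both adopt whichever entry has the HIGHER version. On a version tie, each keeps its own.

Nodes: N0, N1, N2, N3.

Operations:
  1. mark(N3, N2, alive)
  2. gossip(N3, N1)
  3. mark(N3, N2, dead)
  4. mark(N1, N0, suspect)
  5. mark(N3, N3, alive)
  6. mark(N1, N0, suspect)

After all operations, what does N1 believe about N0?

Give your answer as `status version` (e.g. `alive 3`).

Answer: suspect 2

Derivation:
Op 1: N3 marks N2=alive -> (alive,v1)
Op 2: gossip N3<->N1 -> N3.N0=(alive,v0) N3.N1=(alive,v0) N3.N2=(alive,v1) N3.N3=(alive,v0) | N1.N0=(alive,v0) N1.N1=(alive,v0) N1.N2=(alive,v1) N1.N3=(alive,v0)
Op 3: N3 marks N2=dead -> (dead,v2)
Op 4: N1 marks N0=suspect -> (suspect,v1)
Op 5: N3 marks N3=alive -> (alive,v1)
Op 6: N1 marks N0=suspect -> (suspect,v2)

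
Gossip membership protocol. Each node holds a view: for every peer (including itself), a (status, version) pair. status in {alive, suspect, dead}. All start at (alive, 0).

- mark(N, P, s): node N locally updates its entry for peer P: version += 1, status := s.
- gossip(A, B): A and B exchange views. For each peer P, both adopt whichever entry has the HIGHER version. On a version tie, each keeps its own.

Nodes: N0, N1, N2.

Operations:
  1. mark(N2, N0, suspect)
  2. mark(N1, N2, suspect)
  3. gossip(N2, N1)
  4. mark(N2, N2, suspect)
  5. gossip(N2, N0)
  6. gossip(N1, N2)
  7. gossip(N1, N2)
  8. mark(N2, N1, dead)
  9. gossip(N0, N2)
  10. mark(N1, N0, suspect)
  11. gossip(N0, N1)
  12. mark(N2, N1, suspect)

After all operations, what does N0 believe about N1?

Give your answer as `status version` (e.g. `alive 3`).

Answer: dead 1

Derivation:
Op 1: N2 marks N0=suspect -> (suspect,v1)
Op 2: N1 marks N2=suspect -> (suspect,v1)
Op 3: gossip N2<->N1 -> N2.N0=(suspect,v1) N2.N1=(alive,v0) N2.N2=(suspect,v1) | N1.N0=(suspect,v1) N1.N1=(alive,v0) N1.N2=(suspect,v1)
Op 4: N2 marks N2=suspect -> (suspect,v2)
Op 5: gossip N2<->N0 -> N2.N0=(suspect,v1) N2.N1=(alive,v0) N2.N2=(suspect,v2) | N0.N0=(suspect,v1) N0.N1=(alive,v0) N0.N2=(suspect,v2)
Op 6: gossip N1<->N2 -> N1.N0=(suspect,v1) N1.N1=(alive,v0) N1.N2=(suspect,v2) | N2.N0=(suspect,v1) N2.N1=(alive,v0) N2.N2=(suspect,v2)
Op 7: gossip N1<->N2 -> N1.N0=(suspect,v1) N1.N1=(alive,v0) N1.N2=(suspect,v2) | N2.N0=(suspect,v1) N2.N1=(alive,v0) N2.N2=(suspect,v2)
Op 8: N2 marks N1=dead -> (dead,v1)
Op 9: gossip N0<->N2 -> N0.N0=(suspect,v1) N0.N1=(dead,v1) N0.N2=(suspect,v2) | N2.N0=(suspect,v1) N2.N1=(dead,v1) N2.N2=(suspect,v2)
Op 10: N1 marks N0=suspect -> (suspect,v2)
Op 11: gossip N0<->N1 -> N0.N0=(suspect,v2) N0.N1=(dead,v1) N0.N2=(suspect,v2) | N1.N0=(suspect,v2) N1.N1=(dead,v1) N1.N2=(suspect,v2)
Op 12: N2 marks N1=suspect -> (suspect,v2)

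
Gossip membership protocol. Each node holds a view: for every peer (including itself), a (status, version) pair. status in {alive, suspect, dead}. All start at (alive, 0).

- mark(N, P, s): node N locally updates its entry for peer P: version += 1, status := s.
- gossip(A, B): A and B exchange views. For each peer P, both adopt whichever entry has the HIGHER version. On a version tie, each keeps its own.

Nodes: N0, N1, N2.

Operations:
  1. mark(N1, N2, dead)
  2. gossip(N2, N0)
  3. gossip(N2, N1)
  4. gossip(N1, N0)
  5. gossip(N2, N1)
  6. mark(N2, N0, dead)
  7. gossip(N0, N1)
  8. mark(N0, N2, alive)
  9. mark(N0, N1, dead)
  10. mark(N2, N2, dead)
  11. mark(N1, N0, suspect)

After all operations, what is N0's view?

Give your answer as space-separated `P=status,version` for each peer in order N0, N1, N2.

Answer: N0=alive,0 N1=dead,1 N2=alive,2

Derivation:
Op 1: N1 marks N2=dead -> (dead,v1)
Op 2: gossip N2<->N0 -> N2.N0=(alive,v0) N2.N1=(alive,v0) N2.N2=(alive,v0) | N0.N0=(alive,v0) N0.N1=(alive,v0) N0.N2=(alive,v0)
Op 3: gossip N2<->N1 -> N2.N0=(alive,v0) N2.N1=(alive,v0) N2.N2=(dead,v1) | N1.N0=(alive,v0) N1.N1=(alive,v0) N1.N2=(dead,v1)
Op 4: gossip N1<->N0 -> N1.N0=(alive,v0) N1.N1=(alive,v0) N1.N2=(dead,v1) | N0.N0=(alive,v0) N0.N1=(alive,v0) N0.N2=(dead,v1)
Op 5: gossip N2<->N1 -> N2.N0=(alive,v0) N2.N1=(alive,v0) N2.N2=(dead,v1) | N1.N0=(alive,v0) N1.N1=(alive,v0) N1.N2=(dead,v1)
Op 6: N2 marks N0=dead -> (dead,v1)
Op 7: gossip N0<->N1 -> N0.N0=(alive,v0) N0.N1=(alive,v0) N0.N2=(dead,v1) | N1.N0=(alive,v0) N1.N1=(alive,v0) N1.N2=(dead,v1)
Op 8: N0 marks N2=alive -> (alive,v2)
Op 9: N0 marks N1=dead -> (dead,v1)
Op 10: N2 marks N2=dead -> (dead,v2)
Op 11: N1 marks N0=suspect -> (suspect,v1)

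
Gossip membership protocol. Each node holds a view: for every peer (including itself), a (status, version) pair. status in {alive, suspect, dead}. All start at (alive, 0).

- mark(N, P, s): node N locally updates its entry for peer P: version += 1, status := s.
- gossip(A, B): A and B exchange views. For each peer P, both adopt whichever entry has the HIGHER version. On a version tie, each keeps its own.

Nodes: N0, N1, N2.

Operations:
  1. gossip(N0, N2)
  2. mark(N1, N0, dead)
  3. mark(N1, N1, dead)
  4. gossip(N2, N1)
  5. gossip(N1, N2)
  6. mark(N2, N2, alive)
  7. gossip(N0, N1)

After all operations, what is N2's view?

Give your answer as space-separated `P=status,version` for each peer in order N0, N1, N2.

Op 1: gossip N0<->N2 -> N0.N0=(alive,v0) N0.N1=(alive,v0) N0.N2=(alive,v0) | N2.N0=(alive,v0) N2.N1=(alive,v0) N2.N2=(alive,v0)
Op 2: N1 marks N0=dead -> (dead,v1)
Op 3: N1 marks N1=dead -> (dead,v1)
Op 4: gossip N2<->N1 -> N2.N0=(dead,v1) N2.N1=(dead,v1) N2.N2=(alive,v0) | N1.N0=(dead,v1) N1.N1=(dead,v1) N1.N2=(alive,v0)
Op 5: gossip N1<->N2 -> N1.N0=(dead,v1) N1.N1=(dead,v1) N1.N2=(alive,v0) | N2.N0=(dead,v1) N2.N1=(dead,v1) N2.N2=(alive,v0)
Op 6: N2 marks N2=alive -> (alive,v1)
Op 7: gossip N0<->N1 -> N0.N0=(dead,v1) N0.N1=(dead,v1) N0.N2=(alive,v0) | N1.N0=(dead,v1) N1.N1=(dead,v1) N1.N2=(alive,v0)

Answer: N0=dead,1 N1=dead,1 N2=alive,1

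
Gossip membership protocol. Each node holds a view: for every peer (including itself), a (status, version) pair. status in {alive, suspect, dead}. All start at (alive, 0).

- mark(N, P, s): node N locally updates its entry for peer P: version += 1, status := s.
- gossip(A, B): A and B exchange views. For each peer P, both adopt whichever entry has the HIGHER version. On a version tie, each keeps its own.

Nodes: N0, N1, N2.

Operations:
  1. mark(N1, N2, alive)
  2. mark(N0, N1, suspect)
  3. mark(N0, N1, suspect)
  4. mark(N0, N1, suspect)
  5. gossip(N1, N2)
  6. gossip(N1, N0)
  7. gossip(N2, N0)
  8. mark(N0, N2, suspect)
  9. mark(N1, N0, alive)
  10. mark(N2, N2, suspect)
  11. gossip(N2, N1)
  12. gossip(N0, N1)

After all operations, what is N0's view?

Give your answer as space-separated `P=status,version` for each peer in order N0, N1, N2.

Op 1: N1 marks N2=alive -> (alive,v1)
Op 2: N0 marks N1=suspect -> (suspect,v1)
Op 3: N0 marks N1=suspect -> (suspect,v2)
Op 4: N0 marks N1=suspect -> (suspect,v3)
Op 5: gossip N1<->N2 -> N1.N0=(alive,v0) N1.N1=(alive,v0) N1.N2=(alive,v1) | N2.N0=(alive,v0) N2.N1=(alive,v0) N2.N2=(alive,v1)
Op 6: gossip N1<->N0 -> N1.N0=(alive,v0) N1.N1=(suspect,v3) N1.N2=(alive,v1) | N0.N0=(alive,v0) N0.N1=(suspect,v3) N0.N2=(alive,v1)
Op 7: gossip N2<->N0 -> N2.N0=(alive,v0) N2.N1=(suspect,v3) N2.N2=(alive,v1) | N0.N0=(alive,v0) N0.N1=(suspect,v3) N0.N2=(alive,v1)
Op 8: N0 marks N2=suspect -> (suspect,v2)
Op 9: N1 marks N0=alive -> (alive,v1)
Op 10: N2 marks N2=suspect -> (suspect,v2)
Op 11: gossip N2<->N1 -> N2.N0=(alive,v1) N2.N1=(suspect,v3) N2.N2=(suspect,v2) | N1.N0=(alive,v1) N1.N1=(suspect,v3) N1.N2=(suspect,v2)
Op 12: gossip N0<->N1 -> N0.N0=(alive,v1) N0.N1=(suspect,v3) N0.N2=(suspect,v2) | N1.N0=(alive,v1) N1.N1=(suspect,v3) N1.N2=(suspect,v2)

Answer: N0=alive,1 N1=suspect,3 N2=suspect,2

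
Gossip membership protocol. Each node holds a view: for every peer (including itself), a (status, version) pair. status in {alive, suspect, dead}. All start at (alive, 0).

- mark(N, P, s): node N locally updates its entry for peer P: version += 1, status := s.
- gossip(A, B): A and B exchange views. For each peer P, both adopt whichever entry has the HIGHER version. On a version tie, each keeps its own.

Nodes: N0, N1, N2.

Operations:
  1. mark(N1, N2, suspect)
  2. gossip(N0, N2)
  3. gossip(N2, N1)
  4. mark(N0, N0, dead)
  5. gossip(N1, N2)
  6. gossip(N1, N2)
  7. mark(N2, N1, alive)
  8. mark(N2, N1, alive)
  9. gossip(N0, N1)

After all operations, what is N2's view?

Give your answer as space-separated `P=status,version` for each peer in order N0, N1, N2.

Answer: N0=alive,0 N1=alive,2 N2=suspect,1

Derivation:
Op 1: N1 marks N2=suspect -> (suspect,v1)
Op 2: gossip N0<->N2 -> N0.N0=(alive,v0) N0.N1=(alive,v0) N0.N2=(alive,v0) | N2.N0=(alive,v0) N2.N1=(alive,v0) N2.N2=(alive,v0)
Op 3: gossip N2<->N1 -> N2.N0=(alive,v0) N2.N1=(alive,v0) N2.N2=(suspect,v1) | N1.N0=(alive,v0) N1.N1=(alive,v0) N1.N2=(suspect,v1)
Op 4: N0 marks N0=dead -> (dead,v1)
Op 5: gossip N1<->N2 -> N1.N0=(alive,v0) N1.N1=(alive,v0) N1.N2=(suspect,v1) | N2.N0=(alive,v0) N2.N1=(alive,v0) N2.N2=(suspect,v1)
Op 6: gossip N1<->N2 -> N1.N0=(alive,v0) N1.N1=(alive,v0) N1.N2=(suspect,v1) | N2.N0=(alive,v0) N2.N1=(alive,v0) N2.N2=(suspect,v1)
Op 7: N2 marks N1=alive -> (alive,v1)
Op 8: N2 marks N1=alive -> (alive,v2)
Op 9: gossip N0<->N1 -> N0.N0=(dead,v1) N0.N1=(alive,v0) N0.N2=(suspect,v1) | N1.N0=(dead,v1) N1.N1=(alive,v0) N1.N2=(suspect,v1)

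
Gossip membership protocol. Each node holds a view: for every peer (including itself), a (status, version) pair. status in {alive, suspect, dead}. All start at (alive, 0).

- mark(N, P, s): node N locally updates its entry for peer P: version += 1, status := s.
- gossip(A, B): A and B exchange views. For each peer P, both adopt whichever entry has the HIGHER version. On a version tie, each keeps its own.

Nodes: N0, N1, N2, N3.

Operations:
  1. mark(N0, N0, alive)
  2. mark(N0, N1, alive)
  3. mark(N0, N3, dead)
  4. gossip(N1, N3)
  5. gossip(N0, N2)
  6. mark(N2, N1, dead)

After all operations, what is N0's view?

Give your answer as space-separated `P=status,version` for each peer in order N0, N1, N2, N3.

Op 1: N0 marks N0=alive -> (alive,v1)
Op 2: N0 marks N1=alive -> (alive,v1)
Op 3: N0 marks N3=dead -> (dead,v1)
Op 4: gossip N1<->N3 -> N1.N0=(alive,v0) N1.N1=(alive,v0) N1.N2=(alive,v0) N1.N3=(alive,v0) | N3.N0=(alive,v0) N3.N1=(alive,v0) N3.N2=(alive,v0) N3.N3=(alive,v0)
Op 5: gossip N0<->N2 -> N0.N0=(alive,v1) N0.N1=(alive,v1) N0.N2=(alive,v0) N0.N3=(dead,v1) | N2.N0=(alive,v1) N2.N1=(alive,v1) N2.N2=(alive,v0) N2.N3=(dead,v1)
Op 6: N2 marks N1=dead -> (dead,v2)

Answer: N0=alive,1 N1=alive,1 N2=alive,0 N3=dead,1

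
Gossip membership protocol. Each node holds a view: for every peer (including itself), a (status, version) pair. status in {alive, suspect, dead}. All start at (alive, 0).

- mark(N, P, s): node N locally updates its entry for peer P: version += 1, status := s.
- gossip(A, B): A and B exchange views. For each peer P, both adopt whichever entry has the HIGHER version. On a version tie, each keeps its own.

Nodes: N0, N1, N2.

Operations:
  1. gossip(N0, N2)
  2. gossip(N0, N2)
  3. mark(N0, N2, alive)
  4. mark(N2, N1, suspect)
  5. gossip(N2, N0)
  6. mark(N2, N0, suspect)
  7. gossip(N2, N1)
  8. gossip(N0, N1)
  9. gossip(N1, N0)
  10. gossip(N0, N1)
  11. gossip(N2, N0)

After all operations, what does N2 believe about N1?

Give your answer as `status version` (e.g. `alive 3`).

Answer: suspect 1

Derivation:
Op 1: gossip N0<->N2 -> N0.N0=(alive,v0) N0.N1=(alive,v0) N0.N2=(alive,v0) | N2.N0=(alive,v0) N2.N1=(alive,v0) N2.N2=(alive,v0)
Op 2: gossip N0<->N2 -> N0.N0=(alive,v0) N0.N1=(alive,v0) N0.N2=(alive,v0) | N2.N0=(alive,v0) N2.N1=(alive,v0) N2.N2=(alive,v0)
Op 3: N0 marks N2=alive -> (alive,v1)
Op 4: N2 marks N1=suspect -> (suspect,v1)
Op 5: gossip N2<->N0 -> N2.N0=(alive,v0) N2.N1=(suspect,v1) N2.N2=(alive,v1) | N0.N0=(alive,v0) N0.N1=(suspect,v1) N0.N2=(alive,v1)
Op 6: N2 marks N0=suspect -> (suspect,v1)
Op 7: gossip N2<->N1 -> N2.N0=(suspect,v1) N2.N1=(suspect,v1) N2.N2=(alive,v1) | N1.N0=(suspect,v1) N1.N1=(suspect,v1) N1.N2=(alive,v1)
Op 8: gossip N0<->N1 -> N0.N0=(suspect,v1) N0.N1=(suspect,v1) N0.N2=(alive,v1) | N1.N0=(suspect,v1) N1.N1=(suspect,v1) N1.N2=(alive,v1)
Op 9: gossip N1<->N0 -> N1.N0=(suspect,v1) N1.N1=(suspect,v1) N1.N2=(alive,v1) | N0.N0=(suspect,v1) N0.N1=(suspect,v1) N0.N2=(alive,v1)
Op 10: gossip N0<->N1 -> N0.N0=(suspect,v1) N0.N1=(suspect,v1) N0.N2=(alive,v1) | N1.N0=(suspect,v1) N1.N1=(suspect,v1) N1.N2=(alive,v1)
Op 11: gossip N2<->N0 -> N2.N0=(suspect,v1) N2.N1=(suspect,v1) N2.N2=(alive,v1) | N0.N0=(suspect,v1) N0.N1=(suspect,v1) N0.N2=(alive,v1)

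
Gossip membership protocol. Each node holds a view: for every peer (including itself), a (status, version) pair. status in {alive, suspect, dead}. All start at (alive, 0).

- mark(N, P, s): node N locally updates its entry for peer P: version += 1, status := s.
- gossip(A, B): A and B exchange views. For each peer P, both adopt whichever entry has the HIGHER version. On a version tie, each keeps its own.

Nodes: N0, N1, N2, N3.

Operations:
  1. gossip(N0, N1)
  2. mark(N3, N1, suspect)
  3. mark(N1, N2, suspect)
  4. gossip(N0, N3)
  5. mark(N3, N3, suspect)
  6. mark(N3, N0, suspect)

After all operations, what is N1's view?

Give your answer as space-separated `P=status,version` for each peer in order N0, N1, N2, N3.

Op 1: gossip N0<->N1 -> N0.N0=(alive,v0) N0.N1=(alive,v0) N0.N2=(alive,v0) N0.N3=(alive,v0) | N1.N0=(alive,v0) N1.N1=(alive,v0) N1.N2=(alive,v0) N1.N3=(alive,v0)
Op 2: N3 marks N1=suspect -> (suspect,v1)
Op 3: N1 marks N2=suspect -> (suspect,v1)
Op 4: gossip N0<->N3 -> N0.N0=(alive,v0) N0.N1=(suspect,v1) N0.N2=(alive,v0) N0.N3=(alive,v0) | N3.N0=(alive,v0) N3.N1=(suspect,v1) N3.N2=(alive,v0) N3.N3=(alive,v0)
Op 5: N3 marks N3=suspect -> (suspect,v1)
Op 6: N3 marks N0=suspect -> (suspect,v1)

Answer: N0=alive,0 N1=alive,0 N2=suspect,1 N3=alive,0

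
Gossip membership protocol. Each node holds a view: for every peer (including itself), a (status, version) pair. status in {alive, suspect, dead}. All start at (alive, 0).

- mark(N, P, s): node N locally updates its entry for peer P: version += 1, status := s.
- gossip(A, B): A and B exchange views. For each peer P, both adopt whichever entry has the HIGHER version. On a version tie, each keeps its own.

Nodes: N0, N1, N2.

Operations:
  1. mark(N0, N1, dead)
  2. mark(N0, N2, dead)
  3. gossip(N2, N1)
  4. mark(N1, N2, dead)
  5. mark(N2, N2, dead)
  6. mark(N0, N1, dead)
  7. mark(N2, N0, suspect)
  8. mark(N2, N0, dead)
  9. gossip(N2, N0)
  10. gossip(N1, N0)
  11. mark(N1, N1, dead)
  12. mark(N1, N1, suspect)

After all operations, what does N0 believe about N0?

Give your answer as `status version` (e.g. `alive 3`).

Answer: dead 2

Derivation:
Op 1: N0 marks N1=dead -> (dead,v1)
Op 2: N0 marks N2=dead -> (dead,v1)
Op 3: gossip N2<->N1 -> N2.N0=(alive,v0) N2.N1=(alive,v0) N2.N2=(alive,v0) | N1.N0=(alive,v0) N1.N1=(alive,v0) N1.N2=(alive,v0)
Op 4: N1 marks N2=dead -> (dead,v1)
Op 5: N2 marks N2=dead -> (dead,v1)
Op 6: N0 marks N1=dead -> (dead,v2)
Op 7: N2 marks N0=suspect -> (suspect,v1)
Op 8: N2 marks N0=dead -> (dead,v2)
Op 9: gossip N2<->N0 -> N2.N0=(dead,v2) N2.N1=(dead,v2) N2.N2=(dead,v1) | N0.N0=(dead,v2) N0.N1=(dead,v2) N0.N2=(dead,v1)
Op 10: gossip N1<->N0 -> N1.N0=(dead,v2) N1.N1=(dead,v2) N1.N2=(dead,v1) | N0.N0=(dead,v2) N0.N1=(dead,v2) N0.N2=(dead,v1)
Op 11: N1 marks N1=dead -> (dead,v3)
Op 12: N1 marks N1=suspect -> (suspect,v4)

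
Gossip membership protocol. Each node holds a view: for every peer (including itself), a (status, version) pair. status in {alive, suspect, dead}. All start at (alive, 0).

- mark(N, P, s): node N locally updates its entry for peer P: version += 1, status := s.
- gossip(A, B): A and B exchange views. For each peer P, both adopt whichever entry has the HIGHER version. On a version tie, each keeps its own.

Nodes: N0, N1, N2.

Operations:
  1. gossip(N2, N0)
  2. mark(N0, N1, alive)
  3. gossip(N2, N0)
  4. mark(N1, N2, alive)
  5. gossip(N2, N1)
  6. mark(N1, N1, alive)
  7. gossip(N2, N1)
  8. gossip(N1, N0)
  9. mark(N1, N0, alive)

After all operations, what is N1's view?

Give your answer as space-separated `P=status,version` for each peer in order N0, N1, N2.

Answer: N0=alive,1 N1=alive,2 N2=alive,1

Derivation:
Op 1: gossip N2<->N0 -> N2.N0=(alive,v0) N2.N1=(alive,v0) N2.N2=(alive,v0) | N0.N0=(alive,v0) N0.N1=(alive,v0) N0.N2=(alive,v0)
Op 2: N0 marks N1=alive -> (alive,v1)
Op 3: gossip N2<->N0 -> N2.N0=(alive,v0) N2.N1=(alive,v1) N2.N2=(alive,v0) | N0.N0=(alive,v0) N0.N1=(alive,v1) N0.N2=(alive,v0)
Op 4: N1 marks N2=alive -> (alive,v1)
Op 5: gossip N2<->N1 -> N2.N0=(alive,v0) N2.N1=(alive,v1) N2.N2=(alive,v1) | N1.N0=(alive,v0) N1.N1=(alive,v1) N1.N2=(alive,v1)
Op 6: N1 marks N1=alive -> (alive,v2)
Op 7: gossip N2<->N1 -> N2.N0=(alive,v0) N2.N1=(alive,v2) N2.N2=(alive,v1) | N1.N0=(alive,v0) N1.N1=(alive,v2) N1.N2=(alive,v1)
Op 8: gossip N1<->N0 -> N1.N0=(alive,v0) N1.N1=(alive,v2) N1.N2=(alive,v1) | N0.N0=(alive,v0) N0.N1=(alive,v2) N0.N2=(alive,v1)
Op 9: N1 marks N0=alive -> (alive,v1)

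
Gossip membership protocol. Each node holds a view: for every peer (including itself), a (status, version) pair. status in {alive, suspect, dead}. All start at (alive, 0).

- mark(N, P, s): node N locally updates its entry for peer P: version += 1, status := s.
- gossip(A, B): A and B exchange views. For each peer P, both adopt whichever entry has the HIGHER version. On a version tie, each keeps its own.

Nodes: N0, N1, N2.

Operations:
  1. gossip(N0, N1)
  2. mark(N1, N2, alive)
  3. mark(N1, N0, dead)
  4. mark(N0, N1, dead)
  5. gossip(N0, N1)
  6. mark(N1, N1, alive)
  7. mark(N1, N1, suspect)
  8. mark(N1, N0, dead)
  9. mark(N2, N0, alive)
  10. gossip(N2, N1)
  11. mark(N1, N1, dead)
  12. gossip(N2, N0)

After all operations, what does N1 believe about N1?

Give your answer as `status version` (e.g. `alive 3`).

Op 1: gossip N0<->N1 -> N0.N0=(alive,v0) N0.N1=(alive,v0) N0.N2=(alive,v0) | N1.N0=(alive,v0) N1.N1=(alive,v0) N1.N2=(alive,v0)
Op 2: N1 marks N2=alive -> (alive,v1)
Op 3: N1 marks N0=dead -> (dead,v1)
Op 4: N0 marks N1=dead -> (dead,v1)
Op 5: gossip N0<->N1 -> N0.N0=(dead,v1) N0.N1=(dead,v1) N0.N2=(alive,v1) | N1.N0=(dead,v1) N1.N1=(dead,v1) N1.N2=(alive,v1)
Op 6: N1 marks N1=alive -> (alive,v2)
Op 7: N1 marks N1=suspect -> (suspect,v3)
Op 8: N1 marks N0=dead -> (dead,v2)
Op 9: N2 marks N0=alive -> (alive,v1)
Op 10: gossip N2<->N1 -> N2.N0=(dead,v2) N2.N1=(suspect,v3) N2.N2=(alive,v1) | N1.N0=(dead,v2) N1.N1=(suspect,v3) N1.N2=(alive,v1)
Op 11: N1 marks N1=dead -> (dead,v4)
Op 12: gossip N2<->N0 -> N2.N0=(dead,v2) N2.N1=(suspect,v3) N2.N2=(alive,v1) | N0.N0=(dead,v2) N0.N1=(suspect,v3) N0.N2=(alive,v1)

Answer: dead 4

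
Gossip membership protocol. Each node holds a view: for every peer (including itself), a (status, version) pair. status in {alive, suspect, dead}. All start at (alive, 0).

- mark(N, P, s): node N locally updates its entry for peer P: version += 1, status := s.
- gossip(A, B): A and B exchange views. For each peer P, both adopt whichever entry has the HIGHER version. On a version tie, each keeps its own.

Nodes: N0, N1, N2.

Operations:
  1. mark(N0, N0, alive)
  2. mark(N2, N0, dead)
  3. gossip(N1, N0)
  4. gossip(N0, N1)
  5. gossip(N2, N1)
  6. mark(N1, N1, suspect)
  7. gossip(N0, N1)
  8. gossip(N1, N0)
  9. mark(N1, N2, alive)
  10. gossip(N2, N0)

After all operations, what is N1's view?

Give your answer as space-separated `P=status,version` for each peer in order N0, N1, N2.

Answer: N0=alive,1 N1=suspect,1 N2=alive,1

Derivation:
Op 1: N0 marks N0=alive -> (alive,v1)
Op 2: N2 marks N0=dead -> (dead,v1)
Op 3: gossip N1<->N0 -> N1.N0=(alive,v1) N1.N1=(alive,v0) N1.N2=(alive,v0) | N0.N0=(alive,v1) N0.N1=(alive,v0) N0.N2=(alive,v0)
Op 4: gossip N0<->N1 -> N0.N0=(alive,v1) N0.N1=(alive,v0) N0.N2=(alive,v0) | N1.N0=(alive,v1) N1.N1=(alive,v0) N1.N2=(alive,v0)
Op 5: gossip N2<->N1 -> N2.N0=(dead,v1) N2.N1=(alive,v0) N2.N2=(alive,v0) | N1.N0=(alive,v1) N1.N1=(alive,v0) N1.N2=(alive,v0)
Op 6: N1 marks N1=suspect -> (suspect,v1)
Op 7: gossip N0<->N1 -> N0.N0=(alive,v1) N0.N1=(suspect,v1) N0.N2=(alive,v0) | N1.N0=(alive,v1) N1.N1=(suspect,v1) N1.N2=(alive,v0)
Op 8: gossip N1<->N0 -> N1.N0=(alive,v1) N1.N1=(suspect,v1) N1.N2=(alive,v0) | N0.N0=(alive,v1) N0.N1=(suspect,v1) N0.N2=(alive,v0)
Op 9: N1 marks N2=alive -> (alive,v1)
Op 10: gossip N2<->N0 -> N2.N0=(dead,v1) N2.N1=(suspect,v1) N2.N2=(alive,v0) | N0.N0=(alive,v1) N0.N1=(suspect,v1) N0.N2=(alive,v0)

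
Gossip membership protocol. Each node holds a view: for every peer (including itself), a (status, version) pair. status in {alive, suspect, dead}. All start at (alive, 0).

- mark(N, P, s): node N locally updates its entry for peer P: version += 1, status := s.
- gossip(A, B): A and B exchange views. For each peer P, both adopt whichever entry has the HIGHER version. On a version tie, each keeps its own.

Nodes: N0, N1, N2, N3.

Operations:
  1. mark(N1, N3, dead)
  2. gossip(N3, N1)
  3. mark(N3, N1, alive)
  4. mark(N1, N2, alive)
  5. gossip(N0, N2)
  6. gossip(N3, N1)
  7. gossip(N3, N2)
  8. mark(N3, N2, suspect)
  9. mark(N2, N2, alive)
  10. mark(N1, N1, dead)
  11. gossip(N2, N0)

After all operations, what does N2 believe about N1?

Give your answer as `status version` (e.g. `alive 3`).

Answer: alive 1

Derivation:
Op 1: N1 marks N3=dead -> (dead,v1)
Op 2: gossip N3<->N1 -> N3.N0=(alive,v0) N3.N1=(alive,v0) N3.N2=(alive,v0) N3.N3=(dead,v1) | N1.N0=(alive,v0) N1.N1=(alive,v0) N1.N2=(alive,v0) N1.N3=(dead,v1)
Op 3: N3 marks N1=alive -> (alive,v1)
Op 4: N1 marks N2=alive -> (alive,v1)
Op 5: gossip N0<->N2 -> N0.N0=(alive,v0) N0.N1=(alive,v0) N0.N2=(alive,v0) N0.N3=(alive,v0) | N2.N0=(alive,v0) N2.N1=(alive,v0) N2.N2=(alive,v0) N2.N3=(alive,v0)
Op 6: gossip N3<->N1 -> N3.N0=(alive,v0) N3.N1=(alive,v1) N3.N2=(alive,v1) N3.N3=(dead,v1) | N1.N0=(alive,v0) N1.N1=(alive,v1) N1.N2=(alive,v1) N1.N3=(dead,v1)
Op 7: gossip N3<->N2 -> N3.N0=(alive,v0) N3.N1=(alive,v1) N3.N2=(alive,v1) N3.N3=(dead,v1) | N2.N0=(alive,v0) N2.N1=(alive,v1) N2.N2=(alive,v1) N2.N3=(dead,v1)
Op 8: N3 marks N2=suspect -> (suspect,v2)
Op 9: N2 marks N2=alive -> (alive,v2)
Op 10: N1 marks N1=dead -> (dead,v2)
Op 11: gossip N2<->N0 -> N2.N0=(alive,v0) N2.N1=(alive,v1) N2.N2=(alive,v2) N2.N3=(dead,v1) | N0.N0=(alive,v0) N0.N1=(alive,v1) N0.N2=(alive,v2) N0.N3=(dead,v1)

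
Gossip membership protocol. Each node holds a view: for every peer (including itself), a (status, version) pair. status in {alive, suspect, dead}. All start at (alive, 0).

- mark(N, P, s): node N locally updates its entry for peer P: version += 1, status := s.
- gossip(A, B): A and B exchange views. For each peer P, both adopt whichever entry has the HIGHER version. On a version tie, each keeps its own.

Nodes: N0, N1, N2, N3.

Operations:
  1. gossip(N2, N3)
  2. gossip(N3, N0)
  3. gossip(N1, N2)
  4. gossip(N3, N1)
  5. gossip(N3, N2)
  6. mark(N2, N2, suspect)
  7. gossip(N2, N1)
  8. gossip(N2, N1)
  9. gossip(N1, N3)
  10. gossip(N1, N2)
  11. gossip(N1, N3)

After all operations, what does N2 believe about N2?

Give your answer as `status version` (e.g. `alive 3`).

Answer: suspect 1

Derivation:
Op 1: gossip N2<->N3 -> N2.N0=(alive,v0) N2.N1=(alive,v0) N2.N2=(alive,v0) N2.N3=(alive,v0) | N3.N0=(alive,v0) N3.N1=(alive,v0) N3.N2=(alive,v0) N3.N3=(alive,v0)
Op 2: gossip N3<->N0 -> N3.N0=(alive,v0) N3.N1=(alive,v0) N3.N2=(alive,v0) N3.N3=(alive,v0) | N0.N0=(alive,v0) N0.N1=(alive,v0) N0.N2=(alive,v0) N0.N3=(alive,v0)
Op 3: gossip N1<->N2 -> N1.N0=(alive,v0) N1.N1=(alive,v0) N1.N2=(alive,v0) N1.N3=(alive,v0) | N2.N0=(alive,v0) N2.N1=(alive,v0) N2.N2=(alive,v0) N2.N3=(alive,v0)
Op 4: gossip N3<->N1 -> N3.N0=(alive,v0) N3.N1=(alive,v0) N3.N2=(alive,v0) N3.N3=(alive,v0) | N1.N0=(alive,v0) N1.N1=(alive,v0) N1.N2=(alive,v0) N1.N3=(alive,v0)
Op 5: gossip N3<->N2 -> N3.N0=(alive,v0) N3.N1=(alive,v0) N3.N2=(alive,v0) N3.N3=(alive,v0) | N2.N0=(alive,v0) N2.N1=(alive,v0) N2.N2=(alive,v0) N2.N3=(alive,v0)
Op 6: N2 marks N2=suspect -> (suspect,v1)
Op 7: gossip N2<->N1 -> N2.N0=(alive,v0) N2.N1=(alive,v0) N2.N2=(suspect,v1) N2.N3=(alive,v0) | N1.N0=(alive,v0) N1.N1=(alive,v0) N1.N2=(suspect,v1) N1.N3=(alive,v0)
Op 8: gossip N2<->N1 -> N2.N0=(alive,v0) N2.N1=(alive,v0) N2.N2=(suspect,v1) N2.N3=(alive,v0) | N1.N0=(alive,v0) N1.N1=(alive,v0) N1.N2=(suspect,v1) N1.N3=(alive,v0)
Op 9: gossip N1<->N3 -> N1.N0=(alive,v0) N1.N1=(alive,v0) N1.N2=(suspect,v1) N1.N3=(alive,v0) | N3.N0=(alive,v0) N3.N1=(alive,v0) N3.N2=(suspect,v1) N3.N3=(alive,v0)
Op 10: gossip N1<->N2 -> N1.N0=(alive,v0) N1.N1=(alive,v0) N1.N2=(suspect,v1) N1.N3=(alive,v0) | N2.N0=(alive,v0) N2.N1=(alive,v0) N2.N2=(suspect,v1) N2.N3=(alive,v0)
Op 11: gossip N1<->N3 -> N1.N0=(alive,v0) N1.N1=(alive,v0) N1.N2=(suspect,v1) N1.N3=(alive,v0) | N3.N0=(alive,v0) N3.N1=(alive,v0) N3.N2=(suspect,v1) N3.N3=(alive,v0)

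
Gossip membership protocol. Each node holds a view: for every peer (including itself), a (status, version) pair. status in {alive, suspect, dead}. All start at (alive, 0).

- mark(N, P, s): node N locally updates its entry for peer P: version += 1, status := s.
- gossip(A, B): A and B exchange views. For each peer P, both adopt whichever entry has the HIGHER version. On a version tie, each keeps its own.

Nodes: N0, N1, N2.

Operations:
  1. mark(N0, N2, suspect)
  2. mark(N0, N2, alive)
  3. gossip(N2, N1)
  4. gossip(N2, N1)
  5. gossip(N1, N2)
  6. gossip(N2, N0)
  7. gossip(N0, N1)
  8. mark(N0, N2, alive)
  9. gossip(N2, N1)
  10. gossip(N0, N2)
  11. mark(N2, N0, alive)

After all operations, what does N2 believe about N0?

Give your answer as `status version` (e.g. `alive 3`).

Answer: alive 1

Derivation:
Op 1: N0 marks N2=suspect -> (suspect,v1)
Op 2: N0 marks N2=alive -> (alive,v2)
Op 3: gossip N2<->N1 -> N2.N0=(alive,v0) N2.N1=(alive,v0) N2.N2=(alive,v0) | N1.N0=(alive,v0) N1.N1=(alive,v0) N1.N2=(alive,v0)
Op 4: gossip N2<->N1 -> N2.N0=(alive,v0) N2.N1=(alive,v0) N2.N2=(alive,v0) | N1.N0=(alive,v0) N1.N1=(alive,v0) N1.N2=(alive,v0)
Op 5: gossip N1<->N2 -> N1.N0=(alive,v0) N1.N1=(alive,v0) N1.N2=(alive,v0) | N2.N0=(alive,v0) N2.N1=(alive,v0) N2.N2=(alive,v0)
Op 6: gossip N2<->N0 -> N2.N0=(alive,v0) N2.N1=(alive,v0) N2.N2=(alive,v2) | N0.N0=(alive,v0) N0.N1=(alive,v0) N0.N2=(alive,v2)
Op 7: gossip N0<->N1 -> N0.N0=(alive,v0) N0.N1=(alive,v0) N0.N2=(alive,v2) | N1.N0=(alive,v0) N1.N1=(alive,v0) N1.N2=(alive,v2)
Op 8: N0 marks N2=alive -> (alive,v3)
Op 9: gossip N2<->N1 -> N2.N0=(alive,v0) N2.N1=(alive,v0) N2.N2=(alive,v2) | N1.N0=(alive,v0) N1.N1=(alive,v0) N1.N2=(alive,v2)
Op 10: gossip N0<->N2 -> N0.N0=(alive,v0) N0.N1=(alive,v0) N0.N2=(alive,v3) | N2.N0=(alive,v0) N2.N1=(alive,v0) N2.N2=(alive,v3)
Op 11: N2 marks N0=alive -> (alive,v1)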